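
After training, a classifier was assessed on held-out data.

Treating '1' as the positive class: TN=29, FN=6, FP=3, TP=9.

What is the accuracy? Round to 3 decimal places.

0.809

Accuracy = (TP+TN)/N = (9+29)/47 = 0.809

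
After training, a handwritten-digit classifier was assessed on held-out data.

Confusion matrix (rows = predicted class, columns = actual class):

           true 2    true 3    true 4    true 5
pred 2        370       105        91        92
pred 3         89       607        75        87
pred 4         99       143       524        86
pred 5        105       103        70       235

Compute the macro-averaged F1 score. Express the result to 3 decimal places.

Per-class F1 score (2·TP/(2·TP+FP+FN)):
  2: TP=370, FP=105+91+92=288, FN=89+99+105=293 → 740/1321 = 0.5602
  3: TP=607, FP=89+75+87=251, FN=105+143+103=351 → 1214/1816 = 0.6685
  4: TP=524, FP=99+143+86=328, FN=91+75+70=236 → 1048/1612 = 0.6501
  5: TP=235, FP=105+103+70=278, FN=92+87+86=265 → 470/1013 = 0.4640
Macro-F1 score = mean = (0.5602 + 0.6685 + 0.6501 + 0.4640) / 4 = 0.586

0.586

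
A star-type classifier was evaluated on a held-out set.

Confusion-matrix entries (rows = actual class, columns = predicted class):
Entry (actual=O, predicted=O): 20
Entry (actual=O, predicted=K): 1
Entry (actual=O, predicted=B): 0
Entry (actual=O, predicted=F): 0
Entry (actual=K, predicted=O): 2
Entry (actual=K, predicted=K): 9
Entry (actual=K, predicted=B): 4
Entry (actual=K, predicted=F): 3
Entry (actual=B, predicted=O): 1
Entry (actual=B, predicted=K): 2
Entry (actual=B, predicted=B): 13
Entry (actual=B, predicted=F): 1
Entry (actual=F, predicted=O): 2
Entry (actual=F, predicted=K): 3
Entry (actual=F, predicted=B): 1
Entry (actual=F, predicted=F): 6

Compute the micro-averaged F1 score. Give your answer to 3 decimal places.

0.706

Micro-averaging pools counts across classes: ΣTP=48, ΣFP=20, ΣFN=20.
Micro-F1 score = 2·TP/(2·TP+FP+FN) on pooled counts = 0.706 (equals overall accuracy in single-label multiclass).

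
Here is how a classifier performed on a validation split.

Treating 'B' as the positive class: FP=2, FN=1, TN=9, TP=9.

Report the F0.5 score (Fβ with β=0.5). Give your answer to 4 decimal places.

0.8333

Fβ = (1+β²)·TP / ((1+β²)·TP + β²·FN + FP), with β²=1/4
= 1.25·9 / (1.25·9 + 0.25·1 + 2) = 0.8333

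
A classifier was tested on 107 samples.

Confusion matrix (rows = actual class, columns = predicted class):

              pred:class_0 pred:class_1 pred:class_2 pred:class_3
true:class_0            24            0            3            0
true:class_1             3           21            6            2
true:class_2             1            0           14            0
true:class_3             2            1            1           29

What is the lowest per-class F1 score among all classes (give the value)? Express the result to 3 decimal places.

0.718

Per-class F1 score (2·TP/(2·TP+FP+FN)):
  class_0: TP=24, FP=3+1+2=6, FN=0+3+0=3 → 48/57 = 0.8421
  class_1: TP=21, FP=0+0+1=1, FN=3+6+2=11 → 42/54 = 0.7778
  class_2: TP=14, FP=3+6+1=10, FN=1+0+0=1 → 28/39 = 0.7179
  class_3: TP=29, FP=0+2+0=2, FN=2+1+1=4 → 58/64 = 0.9063
Lowest is class 'class_2' with F1 score = 0.718.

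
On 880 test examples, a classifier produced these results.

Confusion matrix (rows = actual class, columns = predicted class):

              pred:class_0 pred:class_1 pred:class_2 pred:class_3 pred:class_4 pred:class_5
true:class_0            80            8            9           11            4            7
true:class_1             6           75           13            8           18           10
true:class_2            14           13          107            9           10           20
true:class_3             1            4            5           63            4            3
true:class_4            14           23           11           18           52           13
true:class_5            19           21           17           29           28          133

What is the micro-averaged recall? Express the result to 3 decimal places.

0.580

Micro-averaging pools counts across classes: ΣTP=510, ΣFP=370, ΣFN=370.
Micro-recall = TP/(TP+FN) on pooled counts = 0.580 (equals overall accuracy in single-label multiclass).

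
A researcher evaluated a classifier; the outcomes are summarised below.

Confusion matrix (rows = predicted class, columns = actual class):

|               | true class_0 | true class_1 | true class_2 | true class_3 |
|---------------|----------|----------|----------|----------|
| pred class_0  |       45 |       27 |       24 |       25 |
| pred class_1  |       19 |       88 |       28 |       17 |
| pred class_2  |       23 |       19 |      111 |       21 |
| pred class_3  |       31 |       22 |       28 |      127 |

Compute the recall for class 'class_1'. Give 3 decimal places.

0.564

Treat 'class_1' as positive and all other classes as negative.
recall = TP/(TP+FN).
class_1: TP=88, FN=27+19+22=68 → 88/156 = 0.5641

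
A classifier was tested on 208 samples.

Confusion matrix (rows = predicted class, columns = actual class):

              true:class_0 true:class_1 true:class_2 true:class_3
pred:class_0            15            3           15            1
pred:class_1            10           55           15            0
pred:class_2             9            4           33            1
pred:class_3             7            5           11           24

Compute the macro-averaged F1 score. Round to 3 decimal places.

0.588

Per-class F1 score (2·TP/(2·TP+FP+FN)):
  class_0: TP=15, FP=3+15+1=19, FN=10+9+7=26 → 30/75 = 0.4000
  class_1: TP=55, FP=10+15+0=25, FN=3+4+5=12 → 110/147 = 0.7483
  class_2: TP=33, FP=9+4+1=14, FN=15+15+11=41 → 66/121 = 0.5455
  class_3: TP=24, FP=7+5+11=23, FN=1+0+1=2 → 48/73 = 0.6575
Macro-F1 score = mean = (0.4000 + 0.7483 + 0.5455 + 0.6575) / 4 = 0.588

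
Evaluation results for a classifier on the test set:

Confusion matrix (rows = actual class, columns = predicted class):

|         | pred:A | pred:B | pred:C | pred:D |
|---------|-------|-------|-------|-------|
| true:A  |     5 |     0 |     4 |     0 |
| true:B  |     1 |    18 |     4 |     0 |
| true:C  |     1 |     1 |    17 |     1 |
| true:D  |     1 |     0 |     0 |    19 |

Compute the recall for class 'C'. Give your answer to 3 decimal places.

0.850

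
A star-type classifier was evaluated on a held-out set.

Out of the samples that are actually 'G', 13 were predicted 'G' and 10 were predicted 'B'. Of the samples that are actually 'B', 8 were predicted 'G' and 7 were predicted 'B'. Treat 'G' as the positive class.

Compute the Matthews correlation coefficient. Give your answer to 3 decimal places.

MCC = (TP·TN − FP·FN) / √((TP+FP)(TP+FN)(TN+FP)(TN+FN))
Numerator = 13·7 − 8·10 = 11
Denominator = √(21·23·15·17) = √123165 = 350.9487
MCC = 11 / 350.9487 = 0.031

0.031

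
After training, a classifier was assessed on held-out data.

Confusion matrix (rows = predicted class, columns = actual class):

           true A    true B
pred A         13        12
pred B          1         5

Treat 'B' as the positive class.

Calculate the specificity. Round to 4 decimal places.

Specificity = TN/(TN+FP) = 13/(13+1) = 0.9286

0.9286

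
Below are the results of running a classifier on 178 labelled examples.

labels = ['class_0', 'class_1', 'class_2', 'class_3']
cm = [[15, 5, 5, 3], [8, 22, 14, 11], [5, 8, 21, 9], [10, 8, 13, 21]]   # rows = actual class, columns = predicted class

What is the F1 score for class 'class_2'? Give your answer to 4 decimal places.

0.4375

Take TP from the diagonal, FP from the rest of the 'class_2' prediction marginal, FN from the rest of the 'class_2' actual marginal.
F1 score = 2·TP/(2·TP+FP+FN).
class_2: TP=21, FP=5+14+13=32, FN=5+8+9=22 → 42/96 = 0.43750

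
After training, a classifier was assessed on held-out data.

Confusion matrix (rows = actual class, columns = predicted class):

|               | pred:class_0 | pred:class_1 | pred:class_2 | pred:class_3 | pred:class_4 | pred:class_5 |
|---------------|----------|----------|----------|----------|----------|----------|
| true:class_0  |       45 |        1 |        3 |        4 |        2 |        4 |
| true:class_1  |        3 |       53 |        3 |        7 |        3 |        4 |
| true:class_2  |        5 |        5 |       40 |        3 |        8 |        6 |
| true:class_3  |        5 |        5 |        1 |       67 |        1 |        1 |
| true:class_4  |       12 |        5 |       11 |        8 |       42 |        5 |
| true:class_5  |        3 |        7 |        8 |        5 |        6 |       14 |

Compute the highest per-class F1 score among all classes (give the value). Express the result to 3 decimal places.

0.770

Per-class F1 score (2·TP/(2·TP+FP+FN)):
  class_0: TP=45, FP=3+5+5+12+3=28, FN=1+3+4+2+4=14 → 90/132 = 0.6818
  class_1: TP=53, FP=1+5+5+5+7=23, FN=3+3+7+3+4=20 → 106/149 = 0.7114
  class_2: TP=40, FP=3+3+1+11+8=26, FN=5+5+3+8+6=27 → 80/133 = 0.6015
  class_3: TP=67, FP=4+7+3+8+5=27, FN=5+5+1+1+1=13 → 134/174 = 0.7701
  class_4: TP=42, FP=2+3+8+1+6=20, FN=12+5+11+8+5=41 → 84/145 = 0.5793
  class_5: TP=14, FP=4+4+6+1+5=20, FN=3+7+8+5+6=29 → 28/77 = 0.3636
Highest is class 'class_3' with F1 score = 0.770.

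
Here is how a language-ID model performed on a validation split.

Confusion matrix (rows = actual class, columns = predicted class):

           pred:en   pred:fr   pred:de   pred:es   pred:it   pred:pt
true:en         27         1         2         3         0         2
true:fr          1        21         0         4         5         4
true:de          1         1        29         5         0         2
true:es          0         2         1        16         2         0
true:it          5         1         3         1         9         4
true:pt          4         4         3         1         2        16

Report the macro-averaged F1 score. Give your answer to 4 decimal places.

0.6279

Per-class F1 score (2·TP/(2·TP+FP+FN)):
  en: TP=27, FP=1+1+0+5+4=11, FN=1+2+3+0+2=8 → 54/73 = 0.73973
  fr: TP=21, FP=1+1+2+1+4=9, FN=1+0+4+5+4=14 → 42/65 = 0.64615
  de: TP=29, FP=2+0+1+3+3=9, FN=1+1+5+0+2=9 → 58/76 = 0.76316
  es: TP=16, FP=3+4+5+1+1=14, FN=0+2+1+2+0=5 → 32/51 = 0.62745
  it: TP=9, FP=0+5+0+2+2=9, FN=5+1+3+1+4=14 → 18/41 = 0.43902
  pt: TP=16, FP=2+4+2+0+4=12, FN=4+4+3+1+2=14 → 32/58 = 0.55172
Macro-F1 score = mean = (0.73973 + 0.64615 + 0.76316 + 0.62745 + 0.43902 + 0.55172) / 6 = 0.6279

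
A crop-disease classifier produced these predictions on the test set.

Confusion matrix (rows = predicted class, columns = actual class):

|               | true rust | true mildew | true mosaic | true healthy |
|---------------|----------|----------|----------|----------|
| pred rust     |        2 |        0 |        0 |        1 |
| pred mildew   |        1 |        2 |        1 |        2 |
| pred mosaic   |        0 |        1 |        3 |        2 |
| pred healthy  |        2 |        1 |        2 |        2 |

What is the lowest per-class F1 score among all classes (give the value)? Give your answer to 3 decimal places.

Per-class F1 score (2·TP/(2·TP+FP+FN)):
  rust: TP=2, FP=0+0+1=1, FN=1+0+2=3 → 4/8 = 0.5000
  mildew: TP=2, FP=1+1+2=4, FN=0+1+1=2 → 4/10 = 0.4000
  mosaic: TP=3, FP=0+1+2=3, FN=0+1+2=3 → 6/12 = 0.5000
  healthy: TP=2, FP=2+1+2=5, FN=1+2+2=5 → 4/14 = 0.2857
Lowest is class 'healthy' with F1 score = 0.286.

0.286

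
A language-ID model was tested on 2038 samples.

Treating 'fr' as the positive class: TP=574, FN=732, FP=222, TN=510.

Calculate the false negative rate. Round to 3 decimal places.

0.560

FNR = FN/(FN+TP) = 732/(732+574) = 0.560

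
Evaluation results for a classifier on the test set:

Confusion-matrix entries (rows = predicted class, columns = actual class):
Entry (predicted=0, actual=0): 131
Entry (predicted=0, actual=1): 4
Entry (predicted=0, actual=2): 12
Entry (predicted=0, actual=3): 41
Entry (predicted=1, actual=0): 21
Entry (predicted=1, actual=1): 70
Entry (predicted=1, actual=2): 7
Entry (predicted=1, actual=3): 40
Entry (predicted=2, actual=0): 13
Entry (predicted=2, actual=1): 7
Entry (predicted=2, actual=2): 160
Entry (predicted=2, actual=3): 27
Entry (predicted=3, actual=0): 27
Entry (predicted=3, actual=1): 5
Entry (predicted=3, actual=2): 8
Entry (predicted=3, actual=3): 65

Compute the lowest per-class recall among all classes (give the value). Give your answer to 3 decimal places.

Per-class recall (TP/(TP+FN)):
  0: TP=131, FN=21+13+27=61 → 131/192 = 0.6823
  1: TP=70, FN=4+7+5=16 → 70/86 = 0.8140
  2: TP=160, FN=12+7+8=27 → 160/187 = 0.8556
  3: TP=65, FN=41+40+27=108 → 65/173 = 0.3757
Lowest is class '3' with recall = 0.376.

0.376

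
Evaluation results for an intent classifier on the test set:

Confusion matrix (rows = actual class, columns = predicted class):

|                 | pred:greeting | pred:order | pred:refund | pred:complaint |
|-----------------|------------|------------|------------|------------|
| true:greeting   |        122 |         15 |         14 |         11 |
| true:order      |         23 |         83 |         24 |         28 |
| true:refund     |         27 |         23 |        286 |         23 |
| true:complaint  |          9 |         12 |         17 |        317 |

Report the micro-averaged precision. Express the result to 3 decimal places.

0.781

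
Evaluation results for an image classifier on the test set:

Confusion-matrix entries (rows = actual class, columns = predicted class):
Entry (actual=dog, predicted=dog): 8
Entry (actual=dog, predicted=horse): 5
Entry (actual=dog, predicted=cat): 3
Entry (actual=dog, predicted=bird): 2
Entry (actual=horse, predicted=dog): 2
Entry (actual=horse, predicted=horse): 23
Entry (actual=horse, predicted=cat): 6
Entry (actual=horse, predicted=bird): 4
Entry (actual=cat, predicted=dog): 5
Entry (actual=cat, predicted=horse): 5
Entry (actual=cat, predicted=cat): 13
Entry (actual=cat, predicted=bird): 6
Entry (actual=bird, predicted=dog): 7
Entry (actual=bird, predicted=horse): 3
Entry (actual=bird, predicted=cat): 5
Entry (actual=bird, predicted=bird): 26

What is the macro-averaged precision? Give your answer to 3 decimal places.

0.542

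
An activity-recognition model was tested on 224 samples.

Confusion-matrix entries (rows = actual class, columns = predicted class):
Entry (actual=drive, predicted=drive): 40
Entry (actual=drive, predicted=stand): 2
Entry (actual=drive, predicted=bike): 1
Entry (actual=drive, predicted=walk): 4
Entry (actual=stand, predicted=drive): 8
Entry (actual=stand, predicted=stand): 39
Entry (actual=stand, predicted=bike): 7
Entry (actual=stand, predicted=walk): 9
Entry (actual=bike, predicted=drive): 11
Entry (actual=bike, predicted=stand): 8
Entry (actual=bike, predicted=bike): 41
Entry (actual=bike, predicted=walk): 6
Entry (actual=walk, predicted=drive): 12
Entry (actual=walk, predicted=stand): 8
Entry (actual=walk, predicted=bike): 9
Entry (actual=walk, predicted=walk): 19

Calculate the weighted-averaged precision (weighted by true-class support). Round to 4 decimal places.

0.6261

Per-class precision (TP/(TP+FP)):
  drive: TP=40, FP=8+11+12=31 → 40/71 = 0.56338
  stand: TP=39, FP=2+8+8=18 → 39/57 = 0.68421
  bike: TP=41, FP=1+7+9=17 → 41/58 = 0.70690
  walk: TP=19, FP=4+9+6=19 → 19/38 = 0.50000
Weighted-precision = Σ (supportᵢ/N)·precisionᵢ with N=224: (47/224)·0.56338 + (63/224)·0.68421 + (66/224)·0.70690 + (48/224)·0.50000 = 0.6261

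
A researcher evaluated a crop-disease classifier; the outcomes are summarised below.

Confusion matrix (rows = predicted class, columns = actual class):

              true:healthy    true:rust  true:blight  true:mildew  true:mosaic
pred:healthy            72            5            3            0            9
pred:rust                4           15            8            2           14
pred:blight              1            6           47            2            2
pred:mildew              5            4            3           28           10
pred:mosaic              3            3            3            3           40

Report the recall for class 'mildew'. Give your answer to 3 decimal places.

0.800

recall = TP/(TP+FN).
mildew: TP=28, FN=0+2+2+3=7 → 28/35 = 0.8000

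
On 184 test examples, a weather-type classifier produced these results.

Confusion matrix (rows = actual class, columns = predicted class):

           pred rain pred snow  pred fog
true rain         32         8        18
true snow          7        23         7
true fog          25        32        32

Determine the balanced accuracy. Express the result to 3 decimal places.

0.511

Balanced accuracy = mean of per-class recall.
  rain: recall = 32/58 = 0.5517
  snow: recall = 23/37 = 0.6216
  fog: recall = 32/89 = 0.3596
Mean = (0.5517 + 0.6216 + 0.3596) / 3 = 0.511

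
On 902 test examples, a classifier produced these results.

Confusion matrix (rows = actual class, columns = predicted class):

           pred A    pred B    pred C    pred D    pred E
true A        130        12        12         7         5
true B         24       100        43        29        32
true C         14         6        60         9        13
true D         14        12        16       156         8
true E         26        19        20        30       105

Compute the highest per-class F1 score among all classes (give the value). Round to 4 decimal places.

0.7140

Per-class F1 score (2·TP/(2·TP+FP+FN)):
  A: TP=130, FP=24+14+14+26=78, FN=12+12+7+5=36 → 260/374 = 0.69519
  B: TP=100, FP=12+6+12+19=49, FN=24+43+29+32=128 → 200/377 = 0.53050
  C: TP=60, FP=12+43+16+20=91, FN=14+6+9+13=42 → 120/253 = 0.47431
  D: TP=156, FP=7+29+9+30=75, FN=14+12+16+8=50 → 312/437 = 0.71396
  E: TP=105, FP=5+32+13+8=58, FN=26+19+20+30=95 → 210/363 = 0.57851
Highest is class 'D' with F1 score = 0.7140.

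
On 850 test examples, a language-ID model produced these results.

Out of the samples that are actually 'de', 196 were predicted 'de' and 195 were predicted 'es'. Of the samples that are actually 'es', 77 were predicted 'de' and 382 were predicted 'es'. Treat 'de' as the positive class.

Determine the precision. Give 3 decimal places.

0.718

Precision = TP/(TP+FP) = 196/(196+77) = 196/273 = 0.718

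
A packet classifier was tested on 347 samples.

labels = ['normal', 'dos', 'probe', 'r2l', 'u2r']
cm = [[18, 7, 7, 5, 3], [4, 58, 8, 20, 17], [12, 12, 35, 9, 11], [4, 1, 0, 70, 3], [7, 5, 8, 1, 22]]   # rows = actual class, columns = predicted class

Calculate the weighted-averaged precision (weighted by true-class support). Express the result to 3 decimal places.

0.598

Per-class precision (TP/(TP+FP)):
  normal: TP=18, FP=4+12+4+7=27 → 18/45 = 0.4000
  dos: TP=58, FP=7+12+1+5=25 → 58/83 = 0.6988
  probe: TP=35, FP=7+8+0+8=23 → 35/58 = 0.6034
  r2l: TP=70, FP=5+20+9+1=35 → 70/105 = 0.6667
  u2r: TP=22, FP=3+17+11+3=34 → 22/56 = 0.3929
Weighted-precision = Σ (supportᵢ/N)·precisionᵢ with N=347: (40/347)·0.4000 + (107/347)·0.6988 + (79/347)·0.6034 + (78/347)·0.6667 + (43/347)·0.3929 = 0.598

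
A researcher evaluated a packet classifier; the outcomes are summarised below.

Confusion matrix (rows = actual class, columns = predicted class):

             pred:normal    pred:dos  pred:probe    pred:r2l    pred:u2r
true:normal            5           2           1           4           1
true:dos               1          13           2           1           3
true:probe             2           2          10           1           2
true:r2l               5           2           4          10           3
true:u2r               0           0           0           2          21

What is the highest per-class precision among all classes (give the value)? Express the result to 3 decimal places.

0.700

Per-class precision (TP/(TP+FP)):
  normal: TP=5, FP=1+2+5+0=8 → 5/13 = 0.3846
  dos: TP=13, FP=2+2+2+0=6 → 13/19 = 0.6842
  probe: TP=10, FP=1+2+4+0=7 → 10/17 = 0.5882
  r2l: TP=10, FP=4+1+1+2=8 → 10/18 = 0.5556
  u2r: TP=21, FP=1+3+2+3=9 → 21/30 = 0.7000
Highest is class 'u2r' with precision = 0.700.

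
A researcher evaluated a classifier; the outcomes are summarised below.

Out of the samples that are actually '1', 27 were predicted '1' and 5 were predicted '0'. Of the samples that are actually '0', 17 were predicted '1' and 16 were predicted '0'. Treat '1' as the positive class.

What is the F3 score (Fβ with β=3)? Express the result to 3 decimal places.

0.813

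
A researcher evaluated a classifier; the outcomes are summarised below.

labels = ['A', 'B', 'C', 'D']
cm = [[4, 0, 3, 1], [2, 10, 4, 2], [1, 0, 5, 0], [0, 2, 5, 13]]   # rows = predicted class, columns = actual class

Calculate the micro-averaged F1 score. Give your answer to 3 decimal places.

0.615

Micro-averaging pools counts across classes: ΣTP=32, ΣFP=20, ΣFN=20.
Micro-F1 score = 2·TP/(2·TP+FP+FN) on pooled counts = 0.615 (equals overall accuracy in single-label multiclass).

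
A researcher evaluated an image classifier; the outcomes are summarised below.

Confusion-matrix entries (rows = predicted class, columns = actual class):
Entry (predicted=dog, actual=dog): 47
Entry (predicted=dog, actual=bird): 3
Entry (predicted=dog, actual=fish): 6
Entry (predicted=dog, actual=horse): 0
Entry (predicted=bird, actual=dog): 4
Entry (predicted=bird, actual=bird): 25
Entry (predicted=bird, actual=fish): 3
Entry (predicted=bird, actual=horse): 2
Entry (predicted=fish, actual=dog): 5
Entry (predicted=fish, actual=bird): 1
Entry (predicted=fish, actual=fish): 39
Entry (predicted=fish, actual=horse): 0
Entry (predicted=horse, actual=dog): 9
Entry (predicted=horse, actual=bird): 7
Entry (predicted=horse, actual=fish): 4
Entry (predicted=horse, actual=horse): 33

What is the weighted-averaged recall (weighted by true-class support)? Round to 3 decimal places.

Per-class recall (TP/(TP+FN)):
  dog: TP=47, FN=4+5+9=18 → 47/65 = 0.7231
  bird: TP=25, FN=3+1+7=11 → 25/36 = 0.6944
  fish: TP=39, FN=6+3+4=13 → 39/52 = 0.7500
  horse: TP=33, FN=0+2+0=2 → 33/35 = 0.9429
Weighted-recall = Σ (supportᵢ/N)·recallᵢ with N=188: (65/188)·0.7231 + (36/188)·0.6944 + (52/188)·0.7500 + (35/188)·0.9429 = 0.766

0.766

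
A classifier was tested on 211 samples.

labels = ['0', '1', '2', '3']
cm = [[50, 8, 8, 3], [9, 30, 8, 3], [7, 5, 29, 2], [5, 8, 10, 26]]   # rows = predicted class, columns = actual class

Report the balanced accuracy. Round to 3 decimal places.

0.646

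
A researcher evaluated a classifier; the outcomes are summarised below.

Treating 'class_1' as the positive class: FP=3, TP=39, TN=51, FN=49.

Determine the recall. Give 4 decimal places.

0.4432

Recall = TP/(TP+FN) = 39/(39+49) = 39/88 = 0.4432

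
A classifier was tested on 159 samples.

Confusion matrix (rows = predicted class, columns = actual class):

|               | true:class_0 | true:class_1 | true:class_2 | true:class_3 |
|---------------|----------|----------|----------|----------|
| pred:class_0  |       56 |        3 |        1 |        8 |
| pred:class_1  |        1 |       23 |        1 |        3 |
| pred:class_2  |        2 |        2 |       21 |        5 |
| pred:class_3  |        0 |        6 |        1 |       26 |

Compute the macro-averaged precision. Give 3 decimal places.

0.783

Per-class precision (TP/(TP+FP)):
  class_0: TP=56, FP=3+1+8=12 → 56/68 = 0.8235
  class_1: TP=23, FP=1+1+3=5 → 23/28 = 0.8214
  class_2: TP=21, FP=2+2+5=9 → 21/30 = 0.7000
  class_3: TP=26, FP=0+6+1=7 → 26/33 = 0.7879
Macro-precision = mean = (0.8235 + 0.8214 + 0.7000 + 0.7879) / 4 = 0.783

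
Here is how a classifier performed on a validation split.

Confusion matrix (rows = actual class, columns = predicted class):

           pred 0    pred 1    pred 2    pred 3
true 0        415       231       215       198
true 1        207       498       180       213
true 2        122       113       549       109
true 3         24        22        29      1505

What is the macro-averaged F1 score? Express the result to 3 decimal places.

0.596

Per-class F1 score (2·TP/(2·TP+FP+FN)):
  0: TP=415, FP=207+122+24=353, FN=231+215+198=644 → 830/1827 = 0.4543
  1: TP=498, FP=231+113+22=366, FN=207+180+213=600 → 996/1962 = 0.5076
  2: TP=549, FP=215+180+29=424, FN=122+113+109=344 → 1098/1866 = 0.5884
  3: TP=1505, FP=198+213+109=520, FN=24+22+29=75 → 3010/3605 = 0.8350
Macro-F1 score = mean = (0.4543 + 0.5076 + 0.5884 + 0.8350) / 4 = 0.596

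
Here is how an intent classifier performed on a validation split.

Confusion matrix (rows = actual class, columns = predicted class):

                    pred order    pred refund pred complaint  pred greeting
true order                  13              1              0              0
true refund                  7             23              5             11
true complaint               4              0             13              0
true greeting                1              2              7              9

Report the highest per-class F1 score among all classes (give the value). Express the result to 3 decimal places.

0.667

Per-class F1 score (2·TP/(2·TP+FP+FN)):
  order: TP=13, FP=7+4+1=12, FN=1+0+0=1 → 26/39 = 0.6667
  refund: TP=23, FP=1+0+2=3, FN=7+5+11=23 → 46/72 = 0.6389
  complaint: TP=13, FP=0+5+7=12, FN=4+0+0=4 → 26/42 = 0.6190
  greeting: TP=9, FP=0+11+0=11, FN=1+2+7=10 → 18/39 = 0.4615
Highest is class 'order' with F1 score = 0.667.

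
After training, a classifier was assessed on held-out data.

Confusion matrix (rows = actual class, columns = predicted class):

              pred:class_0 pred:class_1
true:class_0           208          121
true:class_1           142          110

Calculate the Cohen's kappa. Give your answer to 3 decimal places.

Observed agreement pₒ = trace/N = 318/581 = 0.5473
Expected agreement pₑ = Σ (rowᵢ·colᵢ)/N² = (329·350 + 252·231)/581² = 0.5136
κ = (pₒ − pₑ)/(1 − pₑ) = (0.5473 − 0.5136)/(1 − 0.5136) = 0.069

0.069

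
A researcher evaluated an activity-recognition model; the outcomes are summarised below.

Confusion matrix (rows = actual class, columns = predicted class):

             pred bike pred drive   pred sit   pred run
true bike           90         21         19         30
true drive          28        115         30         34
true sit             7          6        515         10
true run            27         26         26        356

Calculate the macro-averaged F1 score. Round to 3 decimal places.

0.732

Per-class F1 score (2·TP/(2·TP+FP+FN)):
  bike: TP=90, FP=28+7+27=62, FN=21+19+30=70 → 180/312 = 0.5769
  drive: TP=115, FP=21+6+26=53, FN=28+30+34=92 → 230/375 = 0.6133
  sit: TP=515, FP=19+30+26=75, FN=7+6+10=23 → 1030/1128 = 0.9131
  run: TP=356, FP=30+34+10=74, FN=27+26+26=79 → 712/865 = 0.8231
Macro-F1 score = mean = (0.5769 + 0.6133 + 0.9131 + 0.8231) / 4 = 0.732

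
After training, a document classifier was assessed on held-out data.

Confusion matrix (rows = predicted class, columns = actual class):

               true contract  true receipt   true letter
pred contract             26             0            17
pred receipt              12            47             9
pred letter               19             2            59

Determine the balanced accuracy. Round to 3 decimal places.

Balanced accuracy = mean of per-class recall.
  contract: recall = 26/57 = 0.4561
  receipt: recall = 47/49 = 0.9592
  letter: recall = 59/85 = 0.6941
Mean = (0.4561 + 0.9592 + 0.6941) / 3 = 0.703

0.703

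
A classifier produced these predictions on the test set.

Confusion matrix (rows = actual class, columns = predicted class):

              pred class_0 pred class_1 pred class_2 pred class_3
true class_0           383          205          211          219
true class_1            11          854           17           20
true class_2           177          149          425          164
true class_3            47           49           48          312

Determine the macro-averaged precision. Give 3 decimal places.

0.585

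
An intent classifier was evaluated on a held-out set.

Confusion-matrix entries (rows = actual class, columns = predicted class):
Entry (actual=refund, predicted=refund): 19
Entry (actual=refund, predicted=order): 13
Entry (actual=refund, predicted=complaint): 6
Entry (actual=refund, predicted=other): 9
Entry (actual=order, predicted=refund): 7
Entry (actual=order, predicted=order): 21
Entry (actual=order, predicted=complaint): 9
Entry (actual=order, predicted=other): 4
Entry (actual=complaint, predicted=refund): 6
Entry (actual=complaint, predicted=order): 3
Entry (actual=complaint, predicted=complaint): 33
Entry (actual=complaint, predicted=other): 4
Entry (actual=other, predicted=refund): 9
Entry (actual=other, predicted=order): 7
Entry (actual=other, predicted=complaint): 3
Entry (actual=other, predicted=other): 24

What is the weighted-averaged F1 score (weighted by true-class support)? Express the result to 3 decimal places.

Per-class F1 score (2·TP/(2·TP+FP+FN)):
  refund: TP=19, FP=7+6+9=22, FN=13+6+9=28 → 38/88 = 0.4318
  order: TP=21, FP=13+3+7=23, FN=7+9+4=20 → 42/85 = 0.4941
  complaint: TP=33, FP=6+9+3=18, FN=6+3+4=13 → 66/97 = 0.6804
  other: TP=24, FP=9+4+4=17, FN=9+7+3=19 → 48/84 = 0.5714
Weighted-F1 score = Σ (supportᵢ/N)·F1 scoreᵢ with N=177: (47/177)·0.4318 + (41/177)·0.4941 + (46/177)·0.6804 + (43/177)·0.5714 = 0.545

0.545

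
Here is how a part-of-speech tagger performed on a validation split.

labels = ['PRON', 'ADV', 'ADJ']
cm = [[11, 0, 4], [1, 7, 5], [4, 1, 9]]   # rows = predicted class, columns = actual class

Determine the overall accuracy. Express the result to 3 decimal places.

0.643

Accuracy = trace / total = (11+7+9=27) / 42 = 27/42 = 0.643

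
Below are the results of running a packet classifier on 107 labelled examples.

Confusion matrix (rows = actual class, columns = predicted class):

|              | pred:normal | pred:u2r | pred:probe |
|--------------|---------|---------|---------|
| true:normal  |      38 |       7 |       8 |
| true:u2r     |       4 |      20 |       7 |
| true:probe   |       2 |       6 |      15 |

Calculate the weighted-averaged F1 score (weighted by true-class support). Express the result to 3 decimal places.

Per-class F1 score (2·TP/(2·TP+FP+FN)):
  normal: TP=38, FP=4+2=6, FN=7+8=15 → 76/97 = 0.7835
  u2r: TP=20, FP=7+6=13, FN=4+7=11 → 40/64 = 0.6250
  probe: TP=15, FP=8+7=15, FN=2+6=8 → 30/53 = 0.5660
Weighted-F1 score = Σ (supportᵢ/N)·F1 scoreᵢ with N=107: (53/107)·0.7835 + (31/107)·0.6250 + (23/107)·0.5660 = 0.691

0.691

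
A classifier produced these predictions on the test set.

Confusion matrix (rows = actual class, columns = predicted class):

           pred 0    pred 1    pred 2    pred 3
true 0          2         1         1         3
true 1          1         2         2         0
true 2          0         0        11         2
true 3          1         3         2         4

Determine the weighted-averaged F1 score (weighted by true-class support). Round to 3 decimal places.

Per-class F1 score (2·TP/(2·TP+FP+FN)):
  0: TP=2, FP=1+0+1=2, FN=1+1+3=5 → 4/11 = 0.3636
  1: TP=2, FP=1+0+3=4, FN=1+2+0=3 → 4/11 = 0.3636
  2: TP=11, FP=1+2+2=5, FN=0+0+2=2 → 22/29 = 0.7586
  3: TP=4, FP=3+0+2=5, FN=1+3+2=6 → 8/19 = 0.4211
Weighted-F1 score = Σ (supportᵢ/N)·F1 scoreᵢ with N=35: (7/35)·0.3636 + (5/35)·0.3636 + (13/35)·0.7586 + (10/35)·0.4211 = 0.527

0.527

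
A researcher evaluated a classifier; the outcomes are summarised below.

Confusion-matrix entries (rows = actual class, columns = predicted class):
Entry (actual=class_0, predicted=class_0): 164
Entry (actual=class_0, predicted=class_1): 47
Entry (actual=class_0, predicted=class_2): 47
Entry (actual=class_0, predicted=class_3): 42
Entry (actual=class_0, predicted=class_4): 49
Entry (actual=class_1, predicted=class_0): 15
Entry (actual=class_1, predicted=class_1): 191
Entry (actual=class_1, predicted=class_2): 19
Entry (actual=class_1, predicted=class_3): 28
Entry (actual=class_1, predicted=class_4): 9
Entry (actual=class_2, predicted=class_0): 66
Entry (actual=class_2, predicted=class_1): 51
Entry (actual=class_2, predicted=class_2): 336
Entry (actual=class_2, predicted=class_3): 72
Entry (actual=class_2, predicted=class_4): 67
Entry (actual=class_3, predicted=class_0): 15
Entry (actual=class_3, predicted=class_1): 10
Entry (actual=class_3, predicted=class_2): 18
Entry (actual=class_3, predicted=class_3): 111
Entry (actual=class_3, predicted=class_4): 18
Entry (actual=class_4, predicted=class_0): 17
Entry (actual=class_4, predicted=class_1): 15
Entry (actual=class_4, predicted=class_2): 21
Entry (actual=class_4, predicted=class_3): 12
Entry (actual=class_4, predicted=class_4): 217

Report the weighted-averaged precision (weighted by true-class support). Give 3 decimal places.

Per-class precision (TP/(TP+FP)):
  class_0: TP=164, FP=15+66+15+17=113 → 164/277 = 0.5921
  class_1: TP=191, FP=47+51+10+15=123 → 191/314 = 0.6083
  class_2: TP=336, FP=47+19+18+21=105 → 336/441 = 0.7619
  class_3: TP=111, FP=42+28+72+12=154 → 111/265 = 0.4189
  class_4: TP=217, FP=49+9+67+18=143 → 217/360 = 0.6028
Weighted-precision = Σ (supportᵢ/N)·precisionᵢ with N=1657: (349/1657)·0.5921 + (262/1657)·0.6083 + (592/1657)·0.7619 + (172/1657)·0.4189 + (282/1657)·0.6028 = 0.639

0.639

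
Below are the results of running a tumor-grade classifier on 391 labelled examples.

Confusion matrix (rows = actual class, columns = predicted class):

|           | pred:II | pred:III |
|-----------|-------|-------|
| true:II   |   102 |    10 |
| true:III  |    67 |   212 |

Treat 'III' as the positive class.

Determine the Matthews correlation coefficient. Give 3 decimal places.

MCC = (TP·TN − FP·FN) / √((TP+FP)(TP+FN)(TN+FP)(TN+FN))
Numerator = 212·102 − 10·67 = 20954
Denominator = √(222·279·112·169) = √1172362464 = 34239.7790
MCC = 20954 / 34239.7790 = 0.612

0.612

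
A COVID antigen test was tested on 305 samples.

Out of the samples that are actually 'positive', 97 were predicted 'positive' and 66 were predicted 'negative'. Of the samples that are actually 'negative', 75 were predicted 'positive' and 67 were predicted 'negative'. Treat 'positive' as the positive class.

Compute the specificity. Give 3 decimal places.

0.472

Specificity = TN/(TN+FP) = 67/(67+75) = 0.472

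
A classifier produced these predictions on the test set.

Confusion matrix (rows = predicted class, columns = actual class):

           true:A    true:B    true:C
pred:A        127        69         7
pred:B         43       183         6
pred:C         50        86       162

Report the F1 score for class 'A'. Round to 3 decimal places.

One-vs-rest for 'A': TP = diagonal; FP = other classes predicted 'A'; FN = 'A' predicted as other.
F1 score = 2·TP/(2·TP+FP+FN).
A: TP=127, FP=69+7=76, FN=43+50=93 → 254/423 = 0.6005

0.600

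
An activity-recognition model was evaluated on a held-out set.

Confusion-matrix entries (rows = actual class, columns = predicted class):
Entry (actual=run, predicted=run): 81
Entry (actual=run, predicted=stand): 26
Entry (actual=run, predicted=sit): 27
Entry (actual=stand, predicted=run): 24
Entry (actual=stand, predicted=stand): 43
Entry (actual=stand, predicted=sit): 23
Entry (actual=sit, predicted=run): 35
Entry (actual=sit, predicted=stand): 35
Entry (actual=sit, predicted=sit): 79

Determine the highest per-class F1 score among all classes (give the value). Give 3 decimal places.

0.591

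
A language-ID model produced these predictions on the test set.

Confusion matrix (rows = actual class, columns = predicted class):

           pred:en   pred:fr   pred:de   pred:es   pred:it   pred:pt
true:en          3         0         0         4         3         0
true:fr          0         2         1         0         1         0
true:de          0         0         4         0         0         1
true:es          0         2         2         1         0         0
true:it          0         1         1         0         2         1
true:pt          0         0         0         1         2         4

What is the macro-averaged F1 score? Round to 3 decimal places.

Per-class F1 score (2·TP/(2·TP+FP+FN)):
  en: TP=3, FP=0+0+0+0+0=0, FN=0+0+4+3+0=7 → 6/13 = 0.4615
  fr: TP=2, FP=0+0+2+1+0=3, FN=0+1+0+1+0=2 → 4/9 = 0.4444
  de: TP=4, FP=0+1+2+1+0=4, FN=0+0+0+0+1=1 → 8/13 = 0.6154
  es: TP=1, FP=4+0+0+0+1=5, FN=0+2+2+0+0=4 → 2/11 = 0.1818
  it: TP=2, FP=3+1+0+0+2=6, FN=0+1+1+0+1=3 → 4/13 = 0.3077
  pt: TP=4, FP=0+0+1+0+1=2, FN=0+0+0+1+2=3 → 8/13 = 0.6154
Macro-F1 score = mean = (0.4615 + 0.4444 + 0.6154 + 0.1818 + 0.3077 + 0.6154) / 6 = 0.438

0.438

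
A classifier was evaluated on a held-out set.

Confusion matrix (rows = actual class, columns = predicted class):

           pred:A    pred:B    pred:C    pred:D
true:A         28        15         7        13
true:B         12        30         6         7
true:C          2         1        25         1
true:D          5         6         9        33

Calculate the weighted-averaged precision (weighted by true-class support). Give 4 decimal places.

0.5854

Per-class precision (TP/(TP+FP)):
  A: TP=28, FP=12+2+5=19 → 28/47 = 0.59574
  B: TP=30, FP=15+1+6=22 → 30/52 = 0.57692
  C: TP=25, FP=7+6+9=22 → 25/47 = 0.53191
  D: TP=33, FP=13+7+1=21 → 33/54 = 0.61111
Weighted-precision = Σ (supportᵢ/N)·precisionᵢ with N=200: (63/200)·0.59574 + (55/200)·0.57692 + (29/200)·0.53191 + (53/200)·0.61111 = 0.5854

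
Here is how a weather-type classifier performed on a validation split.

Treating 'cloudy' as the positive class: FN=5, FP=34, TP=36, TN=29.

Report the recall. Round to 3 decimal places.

0.878

Recall = TP/(TP+FN) = 36/(36+5) = 36/41 = 0.878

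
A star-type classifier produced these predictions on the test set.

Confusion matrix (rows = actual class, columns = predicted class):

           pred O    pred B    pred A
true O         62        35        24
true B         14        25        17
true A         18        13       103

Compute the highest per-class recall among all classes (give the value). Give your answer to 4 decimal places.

Per-class recall (TP/(TP+FN)):
  O: TP=62, FN=35+24=59 → 62/121 = 0.51240
  B: TP=25, FN=14+17=31 → 25/56 = 0.44643
  A: TP=103, FN=18+13=31 → 103/134 = 0.76866
Highest is class 'A' with recall = 0.7687.

0.7687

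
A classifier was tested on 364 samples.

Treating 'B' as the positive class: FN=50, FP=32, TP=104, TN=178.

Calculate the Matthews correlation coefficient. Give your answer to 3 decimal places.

0.534

MCC = (TP·TN − FP·FN) / √((TP+FP)(TP+FN)(TN+FP)(TN+FN))
Numerator = 104·178 − 32·50 = 16912
Denominator = √(136·154·210·228) = √1002798720 = 31666.9973
MCC = 16912 / 31666.9973 = 0.534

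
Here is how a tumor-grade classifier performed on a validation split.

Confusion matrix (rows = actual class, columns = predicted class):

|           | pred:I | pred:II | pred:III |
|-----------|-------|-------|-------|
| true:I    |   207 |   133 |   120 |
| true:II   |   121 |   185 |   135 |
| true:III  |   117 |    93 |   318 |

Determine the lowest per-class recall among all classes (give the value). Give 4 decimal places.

0.4195

Per-class recall (TP/(TP+FN)):
  I: TP=207, FN=133+120=253 → 207/460 = 0.45000
  II: TP=185, FN=121+135=256 → 185/441 = 0.41950
  III: TP=318, FN=117+93=210 → 318/528 = 0.60227
Lowest is class 'II' with recall = 0.4195.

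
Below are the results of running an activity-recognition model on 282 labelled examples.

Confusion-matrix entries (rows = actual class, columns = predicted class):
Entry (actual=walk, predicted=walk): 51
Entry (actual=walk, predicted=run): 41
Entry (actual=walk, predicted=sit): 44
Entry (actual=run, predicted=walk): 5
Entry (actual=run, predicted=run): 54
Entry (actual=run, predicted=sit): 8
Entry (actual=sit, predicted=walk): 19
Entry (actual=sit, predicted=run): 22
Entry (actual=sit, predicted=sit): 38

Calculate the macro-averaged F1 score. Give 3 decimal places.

Per-class F1 score (2·TP/(2·TP+FP+FN)):
  walk: TP=51, FP=5+19=24, FN=41+44=85 → 102/211 = 0.4834
  run: TP=54, FP=41+22=63, FN=5+8=13 → 108/184 = 0.5870
  sit: TP=38, FP=44+8=52, FN=19+22=41 → 76/169 = 0.4497
Macro-F1 score = mean = (0.4834 + 0.5870 + 0.4497) / 3 = 0.507

0.507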